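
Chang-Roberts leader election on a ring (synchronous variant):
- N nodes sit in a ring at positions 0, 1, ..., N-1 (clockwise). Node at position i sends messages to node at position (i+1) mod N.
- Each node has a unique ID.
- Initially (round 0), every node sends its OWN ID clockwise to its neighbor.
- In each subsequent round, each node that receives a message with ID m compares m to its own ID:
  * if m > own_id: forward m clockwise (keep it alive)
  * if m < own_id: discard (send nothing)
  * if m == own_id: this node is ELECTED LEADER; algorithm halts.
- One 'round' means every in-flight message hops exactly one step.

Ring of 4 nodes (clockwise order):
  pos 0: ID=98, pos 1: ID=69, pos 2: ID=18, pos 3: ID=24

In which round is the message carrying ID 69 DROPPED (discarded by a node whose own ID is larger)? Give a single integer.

Answer: 3

Derivation:
Round 1: pos1(id69) recv 98: fwd; pos2(id18) recv 69: fwd; pos3(id24) recv 18: drop; pos0(id98) recv 24: drop
Round 2: pos2(id18) recv 98: fwd; pos3(id24) recv 69: fwd
Round 3: pos3(id24) recv 98: fwd; pos0(id98) recv 69: drop
Round 4: pos0(id98) recv 98: ELECTED
Message ID 69 originates at pos 1; dropped at pos 0 in round 3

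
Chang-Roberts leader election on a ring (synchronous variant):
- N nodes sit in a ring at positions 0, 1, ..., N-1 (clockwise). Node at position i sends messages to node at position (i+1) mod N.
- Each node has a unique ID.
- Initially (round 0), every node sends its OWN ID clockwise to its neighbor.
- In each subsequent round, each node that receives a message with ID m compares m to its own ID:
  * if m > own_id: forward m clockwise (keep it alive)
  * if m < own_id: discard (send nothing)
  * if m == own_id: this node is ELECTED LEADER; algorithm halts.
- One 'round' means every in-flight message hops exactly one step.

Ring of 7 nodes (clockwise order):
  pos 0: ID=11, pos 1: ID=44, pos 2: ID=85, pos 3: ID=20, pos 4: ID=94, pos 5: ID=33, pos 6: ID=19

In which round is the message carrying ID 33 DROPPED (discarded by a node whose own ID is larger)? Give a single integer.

Answer: 3

Derivation:
Round 1: pos1(id44) recv 11: drop; pos2(id85) recv 44: drop; pos3(id20) recv 85: fwd; pos4(id94) recv 20: drop; pos5(id33) recv 94: fwd; pos6(id19) recv 33: fwd; pos0(id11) recv 19: fwd
Round 2: pos4(id94) recv 85: drop; pos6(id19) recv 94: fwd; pos0(id11) recv 33: fwd; pos1(id44) recv 19: drop
Round 3: pos0(id11) recv 94: fwd; pos1(id44) recv 33: drop
Round 4: pos1(id44) recv 94: fwd
Round 5: pos2(id85) recv 94: fwd
Round 6: pos3(id20) recv 94: fwd
Round 7: pos4(id94) recv 94: ELECTED
Message ID 33 originates at pos 5; dropped at pos 1 in round 3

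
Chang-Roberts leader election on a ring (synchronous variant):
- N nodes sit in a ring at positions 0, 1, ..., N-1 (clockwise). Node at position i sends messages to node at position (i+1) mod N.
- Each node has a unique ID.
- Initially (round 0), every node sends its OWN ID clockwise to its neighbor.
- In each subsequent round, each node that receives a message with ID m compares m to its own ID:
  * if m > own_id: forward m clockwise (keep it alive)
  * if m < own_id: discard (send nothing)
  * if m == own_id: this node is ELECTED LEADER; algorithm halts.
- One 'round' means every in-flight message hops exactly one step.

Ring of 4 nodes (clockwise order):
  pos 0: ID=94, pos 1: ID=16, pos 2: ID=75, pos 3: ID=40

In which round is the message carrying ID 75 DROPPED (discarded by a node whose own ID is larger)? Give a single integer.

Round 1: pos1(id16) recv 94: fwd; pos2(id75) recv 16: drop; pos3(id40) recv 75: fwd; pos0(id94) recv 40: drop
Round 2: pos2(id75) recv 94: fwd; pos0(id94) recv 75: drop
Round 3: pos3(id40) recv 94: fwd
Round 4: pos0(id94) recv 94: ELECTED
Message ID 75 originates at pos 2; dropped at pos 0 in round 2

Answer: 2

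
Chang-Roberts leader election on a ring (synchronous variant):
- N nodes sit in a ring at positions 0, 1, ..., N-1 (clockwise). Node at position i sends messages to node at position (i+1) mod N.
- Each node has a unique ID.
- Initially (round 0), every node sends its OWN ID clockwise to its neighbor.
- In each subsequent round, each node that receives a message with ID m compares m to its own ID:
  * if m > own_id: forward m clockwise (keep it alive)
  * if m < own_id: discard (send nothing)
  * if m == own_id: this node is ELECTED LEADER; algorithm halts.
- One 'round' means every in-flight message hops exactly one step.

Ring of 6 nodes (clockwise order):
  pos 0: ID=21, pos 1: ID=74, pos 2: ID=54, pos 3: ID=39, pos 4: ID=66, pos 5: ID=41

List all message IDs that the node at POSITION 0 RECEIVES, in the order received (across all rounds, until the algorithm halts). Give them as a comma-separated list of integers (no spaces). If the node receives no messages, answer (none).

Round 1: pos1(id74) recv 21: drop; pos2(id54) recv 74: fwd; pos3(id39) recv 54: fwd; pos4(id66) recv 39: drop; pos5(id41) recv 66: fwd; pos0(id21) recv 41: fwd
Round 2: pos3(id39) recv 74: fwd; pos4(id66) recv 54: drop; pos0(id21) recv 66: fwd; pos1(id74) recv 41: drop
Round 3: pos4(id66) recv 74: fwd; pos1(id74) recv 66: drop
Round 4: pos5(id41) recv 74: fwd
Round 5: pos0(id21) recv 74: fwd
Round 6: pos1(id74) recv 74: ELECTED

Answer: 41,66,74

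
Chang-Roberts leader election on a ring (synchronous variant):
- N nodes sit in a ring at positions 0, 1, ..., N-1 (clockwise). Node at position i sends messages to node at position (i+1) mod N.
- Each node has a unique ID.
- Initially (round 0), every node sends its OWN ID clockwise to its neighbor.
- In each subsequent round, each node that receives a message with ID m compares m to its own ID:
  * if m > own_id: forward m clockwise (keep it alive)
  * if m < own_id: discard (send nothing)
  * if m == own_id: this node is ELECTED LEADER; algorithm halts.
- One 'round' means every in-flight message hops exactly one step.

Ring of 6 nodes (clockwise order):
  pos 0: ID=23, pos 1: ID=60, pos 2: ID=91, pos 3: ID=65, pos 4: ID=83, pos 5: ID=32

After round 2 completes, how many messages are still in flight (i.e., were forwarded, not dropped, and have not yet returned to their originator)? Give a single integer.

Answer: 2

Derivation:
Round 1: pos1(id60) recv 23: drop; pos2(id91) recv 60: drop; pos3(id65) recv 91: fwd; pos4(id83) recv 65: drop; pos5(id32) recv 83: fwd; pos0(id23) recv 32: fwd
Round 2: pos4(id83) recv 91: fwd; pos0(id23) recv 83: fwd; pos1(id60) recv 32: drop
After round 2: 2 messages still in flight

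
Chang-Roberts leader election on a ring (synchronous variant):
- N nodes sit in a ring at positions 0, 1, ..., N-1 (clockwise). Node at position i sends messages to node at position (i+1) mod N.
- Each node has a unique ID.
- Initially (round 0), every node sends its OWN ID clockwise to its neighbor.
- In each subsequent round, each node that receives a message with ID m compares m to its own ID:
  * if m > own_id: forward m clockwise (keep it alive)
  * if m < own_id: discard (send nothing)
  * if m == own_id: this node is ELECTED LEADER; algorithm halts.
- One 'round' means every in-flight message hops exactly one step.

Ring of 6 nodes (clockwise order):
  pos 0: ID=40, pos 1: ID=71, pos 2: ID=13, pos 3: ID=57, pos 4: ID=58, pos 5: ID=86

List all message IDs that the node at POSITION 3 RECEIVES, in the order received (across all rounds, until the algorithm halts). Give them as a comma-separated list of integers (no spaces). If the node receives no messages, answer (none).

Round 1: pos1(id71) recv 40: drop; pos2(id13) recv 71: fwd; pos3(id57) recv 13: drop; pos4(id58) recv 57: drop; pos5(id86) recv 58: drop; pos0(id40) recv 86: fwd
Round 2: pos3(id57) recv 71: fwd; pos1(id71) recv 86: fwd
Round 3: pos4(id58) recv 71: fwd; pos2(id13) recv 86: fwd
Round 4: pos5(id86) recv 71: drop; pos3(id57) recv 86: fwd
Round 5: pos4(id58) recv 86: fwd
Round 6: pos5(id86) recv 86: ELECTED

Answer: 13,71,86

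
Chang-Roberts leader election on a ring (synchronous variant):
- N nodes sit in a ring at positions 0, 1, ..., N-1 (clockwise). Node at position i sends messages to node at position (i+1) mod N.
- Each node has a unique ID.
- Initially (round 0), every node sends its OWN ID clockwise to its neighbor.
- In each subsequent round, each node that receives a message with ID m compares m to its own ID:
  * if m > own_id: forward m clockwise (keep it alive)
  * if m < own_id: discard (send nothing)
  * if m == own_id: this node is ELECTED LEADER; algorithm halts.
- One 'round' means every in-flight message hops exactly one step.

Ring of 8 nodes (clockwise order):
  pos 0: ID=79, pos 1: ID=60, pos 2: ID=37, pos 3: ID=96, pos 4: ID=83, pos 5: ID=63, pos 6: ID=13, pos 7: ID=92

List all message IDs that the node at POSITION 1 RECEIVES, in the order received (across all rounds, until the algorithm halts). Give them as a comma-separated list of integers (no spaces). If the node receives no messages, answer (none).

Round 1: pos1(id60) recv 79: fwd; pos2(id37) recv 60: fwd; pos3(id96) recv 37: drop; pos4(id83) recv 96: fwd; pos5(id63) recv 83: fwd; pos6(id13) recv 63: fwd; pos7(id92) recv 13: drop; pos0(id79) recv 92: fwd
Round 2: pos2(id37) recv 79: fwd; pos3(id96) recv 60: drop; pos5(id63) recv 96: fwd; pos6(id13) recv 83: fwd; pos7(id92) recv 63: drop; pos1(id60) recv 92: fwd
Round 3: pos3(id96) recv 79: drop; pos6(id13) recv 96: fwd; pos7(id92) recv 83: drop; pos2(id37) recv 92: fwd
Round 4: pos7(id92) recv 96: fwd; pos3(id96) recv 92: drop
Round 5: pos0(id79) recv 96: fwd
Round 6: pos1(id60) recv 96: fwd
Round 7: pos2(id37) recv 96: fwd
Round 8: pos3(id96) recv 96: ELECTED

Answer: 79,92,96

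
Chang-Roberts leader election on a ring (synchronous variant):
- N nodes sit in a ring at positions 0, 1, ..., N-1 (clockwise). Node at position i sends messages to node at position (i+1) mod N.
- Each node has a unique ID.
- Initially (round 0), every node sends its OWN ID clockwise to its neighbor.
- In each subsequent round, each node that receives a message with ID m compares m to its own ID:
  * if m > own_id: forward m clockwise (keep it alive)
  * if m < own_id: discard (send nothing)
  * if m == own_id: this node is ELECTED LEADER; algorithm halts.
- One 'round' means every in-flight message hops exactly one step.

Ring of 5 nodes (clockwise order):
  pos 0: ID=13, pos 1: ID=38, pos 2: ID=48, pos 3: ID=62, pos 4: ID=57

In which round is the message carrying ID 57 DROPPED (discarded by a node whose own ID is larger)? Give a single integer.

Answer: 4

Derivation:
Round 1: pos1(id38) recv 13: drop; pos2(id48) recv 38: drop; pos3(id62) recv 48: drop; pos4(id57) recv 62: fwd; pos0(id13) recv 57: fwd
Round 2: pos0(id13) recv 62: fwd; pos1(id38) recv 57: fwd
Round 3: pos1(id38) recv 62: fwd; pos2(id48) recv 57: fwd
Round 4: pos2(id48) recv 62: fwd; pos3(id62) recv 57: drop
Round 5: pos3(id62) recv 62: ELECTED
Message ID 57 originates at pos 4; dropped at pos 3 in round 4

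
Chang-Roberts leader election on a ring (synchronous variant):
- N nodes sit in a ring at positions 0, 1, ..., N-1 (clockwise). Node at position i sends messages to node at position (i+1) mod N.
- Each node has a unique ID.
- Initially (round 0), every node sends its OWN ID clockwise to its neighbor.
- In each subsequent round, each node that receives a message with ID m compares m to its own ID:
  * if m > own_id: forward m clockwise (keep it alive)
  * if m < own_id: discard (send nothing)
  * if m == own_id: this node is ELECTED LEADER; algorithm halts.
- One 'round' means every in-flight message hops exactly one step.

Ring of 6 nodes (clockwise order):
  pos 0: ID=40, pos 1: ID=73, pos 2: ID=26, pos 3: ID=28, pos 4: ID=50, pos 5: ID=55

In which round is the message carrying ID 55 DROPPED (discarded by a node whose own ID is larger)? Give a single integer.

Round 1: pos1(id73) recv 40: drop; pos2(id26) recv 73: fwd; pos3(id28) recv 26: drop; pos4(id50) recv 28: drop; pos5(id55) recv 50: drop; pos0(id40) recv 55: fwd
Round 2: pos3(id28) recv 73: fwd; pos1(id73) recv 55: drop
Round 3: pos4(id50) recv 73: fwd
Round 4: pos5(id55) recv 73: fwd
Round 5: pos0(id40) recv 73: fwd
Round 6: pos1(id73) recv 73: ELECTED
Message ID 55 originates at pos 5; dropped at pos 1 in round 2

Answer: 2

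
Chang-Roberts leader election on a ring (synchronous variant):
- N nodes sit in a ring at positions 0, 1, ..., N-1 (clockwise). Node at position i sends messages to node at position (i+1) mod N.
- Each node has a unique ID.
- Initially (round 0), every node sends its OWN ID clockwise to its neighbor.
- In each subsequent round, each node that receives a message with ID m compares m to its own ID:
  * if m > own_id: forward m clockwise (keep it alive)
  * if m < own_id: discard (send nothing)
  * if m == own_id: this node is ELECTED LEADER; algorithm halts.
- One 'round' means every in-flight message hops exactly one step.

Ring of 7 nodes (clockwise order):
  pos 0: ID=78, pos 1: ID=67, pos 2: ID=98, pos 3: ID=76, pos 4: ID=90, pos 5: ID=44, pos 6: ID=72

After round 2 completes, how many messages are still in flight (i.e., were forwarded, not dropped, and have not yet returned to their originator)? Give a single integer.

Round 1: pos1(id67) recv 78: fwd; pos2(id98) recv 67: drop; pos3(id76) recv 98: fwd; pos4(id90) recv 76: drop; pos5(id44) recv 90: fwd; pos6(id72) recv 44: drop; pos0(id78) recv 72: drop
Round 2: pos2(id98) recv 78: drop; pos4(id90) recv 98: fwd; pos6(id72) recv 90: fwd
After round 2: 2 messages still in flight

Answer: 2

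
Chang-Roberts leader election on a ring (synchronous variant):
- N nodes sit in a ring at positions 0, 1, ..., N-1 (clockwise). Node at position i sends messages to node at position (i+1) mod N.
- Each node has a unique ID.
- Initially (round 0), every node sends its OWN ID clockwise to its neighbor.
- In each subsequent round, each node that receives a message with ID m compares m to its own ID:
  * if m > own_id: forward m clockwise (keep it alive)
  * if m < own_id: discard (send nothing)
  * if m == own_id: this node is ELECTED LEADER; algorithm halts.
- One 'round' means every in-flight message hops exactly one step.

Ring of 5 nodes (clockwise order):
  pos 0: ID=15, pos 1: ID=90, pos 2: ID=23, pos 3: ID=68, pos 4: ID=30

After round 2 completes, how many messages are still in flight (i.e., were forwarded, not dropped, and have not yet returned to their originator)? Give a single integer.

Answer: 2

Derivation:
Round 1: pos1(id90) recv 15: drop; pos2(id23) recv 90: fwd; pos3(id68) recv 23: drop; pos4(id30) recv 68: fwd; pos0(id15) recv 30: fwd
Round 2: pos3(id68) recv 90: fwd; pos0(id15) recv 68: fwd; pos1(id90) recv 30: drop
After round 2: 2 messages still in flight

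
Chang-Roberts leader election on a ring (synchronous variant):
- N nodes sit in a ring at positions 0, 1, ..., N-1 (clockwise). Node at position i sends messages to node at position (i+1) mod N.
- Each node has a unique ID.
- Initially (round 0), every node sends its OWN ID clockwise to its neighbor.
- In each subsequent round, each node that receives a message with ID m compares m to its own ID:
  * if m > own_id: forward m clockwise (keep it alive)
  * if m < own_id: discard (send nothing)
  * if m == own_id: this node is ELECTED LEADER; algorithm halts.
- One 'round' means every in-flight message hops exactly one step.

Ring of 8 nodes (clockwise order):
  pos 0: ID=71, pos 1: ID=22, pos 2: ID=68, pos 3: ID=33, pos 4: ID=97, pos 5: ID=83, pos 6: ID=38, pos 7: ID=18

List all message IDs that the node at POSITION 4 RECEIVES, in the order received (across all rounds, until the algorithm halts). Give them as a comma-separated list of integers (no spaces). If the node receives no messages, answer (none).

Answer: 33,68,71,83,97

Derivation:
Round 1: pos1(id22) recv 71: fwd; pos2(id68) recv 22: drop; pos3(id33) recv 68: fwd; pos4(id97) recv 33: drop; pos5(id83) recv 97: fwd; pos6(id38) recv 83: fwd; pos7(id18) recv 38: fwd; pos0(id71) recv 18: drop
Round 2: pos2(id68) recv 71: fwd; pos4(id97) recv 68: drop; pos6(id38) recv 97: fwd; pos7(id18) recv 83: fwd; pos0(id71) recv 38: drop
Round 3: pos3(id33) recv 71: fwd; pos7(id18) recv 97: fwd; pos0(id71) recv 83: fwd
Round 4: pos4(id97) recv 71: drop; pos0(id71) recv 97: fwd; pos1(id22) recv 83: fwd
Round 5: pos1(id22) recv 97: fwd; pos2(id68) recv 83: fwd
Round 6: pos2(id68) recv 97: fwd; pos3(id33) recv 83: fwd
Round 7: pos3(id33) recv 97: fwd; pos4(id97) recv 83: drop
Round 8: pos4(id97) recv 97: ELECTED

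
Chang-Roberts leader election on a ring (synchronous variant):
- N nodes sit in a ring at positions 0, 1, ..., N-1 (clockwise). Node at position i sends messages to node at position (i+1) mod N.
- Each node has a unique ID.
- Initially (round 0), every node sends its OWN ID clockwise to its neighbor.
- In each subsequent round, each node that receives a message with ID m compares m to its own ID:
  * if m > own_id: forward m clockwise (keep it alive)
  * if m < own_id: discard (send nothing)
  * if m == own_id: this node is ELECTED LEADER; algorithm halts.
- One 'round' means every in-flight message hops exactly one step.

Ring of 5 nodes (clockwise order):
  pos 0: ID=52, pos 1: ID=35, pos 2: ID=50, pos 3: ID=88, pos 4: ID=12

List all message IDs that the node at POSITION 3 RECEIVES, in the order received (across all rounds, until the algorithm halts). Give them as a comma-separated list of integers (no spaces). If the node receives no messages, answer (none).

Round 1: pos1(id35) recv 52: fwd; pos2(id50) recv 35: drop; pos3(id88) recv 50: drop; pos4(id12) recv 88: fwd; pos0(id52) recv 12: drop
Round 2: pos2(id50) recv 52: fwd; pos0(id52) recv 88: fwd
Round 3: pos3(id88) recv 52: drop; pos1(id35) recv 88: fwd
Round 4: pos2(id50) recv 88: fwd
Round 5: pos3(id88) recv 88: ELECTED

Answer: 50,52,88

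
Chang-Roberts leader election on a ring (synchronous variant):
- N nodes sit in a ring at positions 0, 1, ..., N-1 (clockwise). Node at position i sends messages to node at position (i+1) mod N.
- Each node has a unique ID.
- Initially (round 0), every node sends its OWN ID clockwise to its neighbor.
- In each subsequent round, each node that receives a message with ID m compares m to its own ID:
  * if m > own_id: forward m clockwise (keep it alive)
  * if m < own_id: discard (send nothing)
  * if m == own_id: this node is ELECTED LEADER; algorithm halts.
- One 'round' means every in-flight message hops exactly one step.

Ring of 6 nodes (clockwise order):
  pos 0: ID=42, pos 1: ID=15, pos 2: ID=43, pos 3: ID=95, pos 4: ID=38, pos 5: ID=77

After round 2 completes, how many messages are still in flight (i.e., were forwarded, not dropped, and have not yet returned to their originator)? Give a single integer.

Answer: 2

Derivation:
Round 1: pos1(id15) recv 42: fwd; pos2(id43) recv 15: drop; pos3(id95) recv 43: drop; pos4(id38) recv 95: fwd; pos5(id77) recv 38: drop; pos0(id42) recv 77: fwd
Round 2: pos2(id43) recv 42: drop; pos5(id77) recv 95: fwd; pos1(id15) recv 77: fwd
After round 2: 2 messages still in flight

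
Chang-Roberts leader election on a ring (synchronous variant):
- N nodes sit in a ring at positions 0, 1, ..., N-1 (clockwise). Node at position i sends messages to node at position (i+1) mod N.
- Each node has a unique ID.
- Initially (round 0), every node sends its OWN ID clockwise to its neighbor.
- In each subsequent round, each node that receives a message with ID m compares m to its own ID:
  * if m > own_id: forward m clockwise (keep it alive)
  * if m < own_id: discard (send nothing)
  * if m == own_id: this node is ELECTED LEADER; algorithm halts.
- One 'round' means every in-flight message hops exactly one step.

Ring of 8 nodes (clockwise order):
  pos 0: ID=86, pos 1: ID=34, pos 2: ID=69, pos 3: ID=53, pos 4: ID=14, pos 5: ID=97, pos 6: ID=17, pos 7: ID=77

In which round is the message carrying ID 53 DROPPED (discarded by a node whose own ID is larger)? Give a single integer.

Answer: 2

Derivation:
Round 1: pos1(id34) recv 86: fwd; pos2(id69) recv 34: drop; pos3(id53) recv 69: fwd; pos4(id14) recv 53: fwd; pos5(id97) recv 14: drop; pos6(id17) recv 97: fwd; pos7(id77) recv 17: drop; pos0(id86) recv 77: drop
Round 2: pos2(id69) recv 86: fwd; pos4(id14) recv 69: fwd; pos5(id97) recv 53: drop; pos7(id77) recv 97: fwd
Round 3: pos3(id53) recv 86: fwd; pos5(id97) recv 69: drop; pos0(id86) recv 97: fwd
Round 4: pos4(id14) recv 86: fwd; pos1(id34) recv 97: fwd
Round 5: pos5(id97) recv 86: drop; pos2(id69) recv 97: fwd
Round 6: pos3(id53) recv 97: fwd
Round 7: pos4(id14) recv 97: fwd
Round 8: pos5(id97) recv 97: ELECTED
Message ID 53 originates at pos 3; dropped at pos 5 in round 2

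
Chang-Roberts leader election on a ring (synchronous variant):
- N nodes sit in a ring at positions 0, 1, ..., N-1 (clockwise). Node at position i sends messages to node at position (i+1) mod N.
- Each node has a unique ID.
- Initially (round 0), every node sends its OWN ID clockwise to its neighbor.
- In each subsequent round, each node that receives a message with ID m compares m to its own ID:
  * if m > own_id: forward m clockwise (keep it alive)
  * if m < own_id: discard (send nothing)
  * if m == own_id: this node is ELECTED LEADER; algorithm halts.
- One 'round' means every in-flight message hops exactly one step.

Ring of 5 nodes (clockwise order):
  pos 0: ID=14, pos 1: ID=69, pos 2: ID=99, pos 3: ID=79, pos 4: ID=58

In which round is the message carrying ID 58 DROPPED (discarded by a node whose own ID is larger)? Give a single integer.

Round 1: pos1(id69) recv 14: drop; pos2(id99) recv 69: drop; pos3(id79) recv 99: fwd; pos4(id58) recv 79: fwd; pos0(id14) recv 58: fwd
Round 2: pos4(id58) recv 99: fwd; pos0(id14) recv 79: fwd; pos1(id69) recv 58: drop
Round 3: pos0(id14) recv 99: fwd; pos1(id69) recv 79: fwd
Round 4: pos1(id69) recv 99: fwd; pos2(id99) recv 79: drop
Round 5: pos2(id99) recv 99: ELECTED
Message ID 58 originates at pos 4; dropped at pos 1 in round 2

Answer: 2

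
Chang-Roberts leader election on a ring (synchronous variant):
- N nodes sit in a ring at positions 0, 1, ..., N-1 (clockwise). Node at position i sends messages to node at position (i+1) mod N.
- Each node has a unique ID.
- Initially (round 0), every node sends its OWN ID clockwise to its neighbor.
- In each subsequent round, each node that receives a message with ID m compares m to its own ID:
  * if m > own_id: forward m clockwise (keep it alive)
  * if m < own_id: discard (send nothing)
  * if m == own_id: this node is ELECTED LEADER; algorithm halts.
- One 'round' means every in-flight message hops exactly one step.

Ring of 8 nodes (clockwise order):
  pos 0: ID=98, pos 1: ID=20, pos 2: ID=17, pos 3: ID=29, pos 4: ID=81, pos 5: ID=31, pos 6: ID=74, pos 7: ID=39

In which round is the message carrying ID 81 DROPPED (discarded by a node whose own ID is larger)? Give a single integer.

Round 1: pos1(id20) recv 98: fwd; pos2(id17) recv 20: fwd; pos3(id29) recv 17: drop; pos4(id81) recv 29: drop; pos5(id31) recv 81: fwd; pos6(id74) recv 31: drop; pos7(id39) recv 74: fwd; pos0(id98) recv 39: drop
Round 2: pos2(id17) recv 98: fwd; pos3(id29) recv 20: drop; pos6(id74) recv 81: fwd; pos0(id98) recv 74: drop
Round 3: pos3(id29) recv 98: fwd; pos7(id39) recv 81: fwd
Round 4: pos4(id81) recv 98: fwd; pos0(id98) recv 81: drop
Round 5: pos5(id31) recv 98: fwd
Round 6: pos6(id74) recv 98: fwd
Round 7: pos7(id39) recv 98: fwd
Round 8: pos0(id98) recv 98: ELECTED
Message ID 81 originates at pos 4; dropped at pos 0 in round 4

Answer: 4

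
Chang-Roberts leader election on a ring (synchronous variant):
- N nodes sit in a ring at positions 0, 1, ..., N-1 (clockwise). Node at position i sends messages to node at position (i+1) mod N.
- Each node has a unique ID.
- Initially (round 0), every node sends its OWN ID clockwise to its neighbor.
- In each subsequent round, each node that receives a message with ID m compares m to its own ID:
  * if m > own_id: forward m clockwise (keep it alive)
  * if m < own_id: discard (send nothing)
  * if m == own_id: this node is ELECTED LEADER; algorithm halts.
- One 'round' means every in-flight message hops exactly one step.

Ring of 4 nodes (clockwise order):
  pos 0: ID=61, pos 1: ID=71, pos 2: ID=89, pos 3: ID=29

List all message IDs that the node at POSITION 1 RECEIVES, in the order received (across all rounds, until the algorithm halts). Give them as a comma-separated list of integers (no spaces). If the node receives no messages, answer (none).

Answer: 61,89

Derivation:
Round 1: pos1(id71) recv 61: drop; pos2(id89) recv 71: drop; pos3(id29) recv 89: fwd; pos0(id61) recv 29: drop
Round 2: pos0(id61) recv 89: fwd
Round 3: pos1(id71) recv 89: fwd
Round 4: pos2(id89) recv 89: ELECTED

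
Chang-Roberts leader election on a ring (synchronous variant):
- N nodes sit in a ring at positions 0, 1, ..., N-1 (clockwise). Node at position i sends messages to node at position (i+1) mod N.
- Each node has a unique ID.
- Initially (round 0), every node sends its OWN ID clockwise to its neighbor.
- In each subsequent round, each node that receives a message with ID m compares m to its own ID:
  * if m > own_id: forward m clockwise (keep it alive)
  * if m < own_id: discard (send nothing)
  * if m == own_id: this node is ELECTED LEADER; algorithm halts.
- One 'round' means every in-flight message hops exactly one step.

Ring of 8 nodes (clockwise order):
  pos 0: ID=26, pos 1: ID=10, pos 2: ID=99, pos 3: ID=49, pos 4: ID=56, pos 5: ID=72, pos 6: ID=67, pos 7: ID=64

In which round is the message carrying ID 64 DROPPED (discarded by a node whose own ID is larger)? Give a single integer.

Round 1: pos1(id10) recv 26: fwd; pos2(id99) recv 10: drop; pos3(id49) recv 99: fwd; pos4(id56) recv 49: drop; pos5(id72) recv 56: drop; pos6(id67) recv 72: fwd; pos7(id64) recv 67: fwd; pos0(id26) recv 64: fwd
Round 2: pos2(id99) recv 26: drop; pos4(id56) recv 99: fwd; pos7(id64) recv 72: fwd; pos0(id26) recv 67: fwd; pos1(id10) recv 64: fwd
Round 3: pos5(id72) recv 99: fwd; pos0(id26) recv 72: fwd; pos1(id10) recv 67: fwd; pos2(id99) recv 64: drop
Round 4: pos6(id67) recv 99: fwd; pos1(id10) recv 72: fwd; pos2(id99) recv 67: drop
Round 5: pos7(id64) recv 99: fwd; pos2(id99) recv 72: drop
Round 6: pos0(id26) recv 99: fwd
Round 7: pos1(id10) recv 99: fwd
Round 8: pos2(id99) recv 99: ELECTED
Message ID 64 originates at pos 7; dropped at pos 2 in round 3

Answer: 3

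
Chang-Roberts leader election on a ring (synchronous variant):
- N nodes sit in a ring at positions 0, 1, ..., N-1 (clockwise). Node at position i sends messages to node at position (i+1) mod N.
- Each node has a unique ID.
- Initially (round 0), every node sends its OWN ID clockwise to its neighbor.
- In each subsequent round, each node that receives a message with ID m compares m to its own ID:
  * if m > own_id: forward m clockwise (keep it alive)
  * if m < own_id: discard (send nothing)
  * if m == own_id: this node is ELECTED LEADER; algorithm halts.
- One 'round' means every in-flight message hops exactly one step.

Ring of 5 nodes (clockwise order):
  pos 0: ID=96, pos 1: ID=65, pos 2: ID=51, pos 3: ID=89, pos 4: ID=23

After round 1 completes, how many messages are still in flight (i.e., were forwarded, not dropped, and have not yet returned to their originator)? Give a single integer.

Answer: 3

Derivation:
Round 1: pos1(id65) recv 96: fwd; pos2(id51) recv 65: fwd; pos3(id89) recv 51: drop; pos4(id23) recv 89: fwd; pos0(id96) recv 23: drop
After round 1: 3 messages still in flight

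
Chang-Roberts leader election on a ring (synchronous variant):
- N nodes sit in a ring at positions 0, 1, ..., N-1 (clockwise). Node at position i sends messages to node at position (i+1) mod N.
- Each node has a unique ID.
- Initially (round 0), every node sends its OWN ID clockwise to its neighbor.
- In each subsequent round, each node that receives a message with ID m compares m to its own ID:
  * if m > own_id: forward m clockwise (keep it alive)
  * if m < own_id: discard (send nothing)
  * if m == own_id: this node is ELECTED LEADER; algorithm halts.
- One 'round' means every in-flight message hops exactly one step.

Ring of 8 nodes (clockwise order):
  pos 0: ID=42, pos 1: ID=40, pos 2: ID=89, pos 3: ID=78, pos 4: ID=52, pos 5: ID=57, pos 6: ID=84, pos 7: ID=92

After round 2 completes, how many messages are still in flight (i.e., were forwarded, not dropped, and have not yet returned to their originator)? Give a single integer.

Answer: 3

Derivation:
Round 1: pos1(id40) recv 42: fwd; pos2(id89) recv 40: drop; pos3(id78) recv 89: fwd; pos4(id52) recv 78: fwd; pos5(id57) recv 52: drop; pos6(id84) recv 57: drop; pos7(id92) recv 84: drop; pos0(id42) recv 92: fwd
Round 2: pos2(id89) recv 42: drop; pos4(id52) recv 89: fwd; pos5(id57) recv 78: fwd; pos1(id40) recv 92: fwd
After round 2: 3 messages still in flight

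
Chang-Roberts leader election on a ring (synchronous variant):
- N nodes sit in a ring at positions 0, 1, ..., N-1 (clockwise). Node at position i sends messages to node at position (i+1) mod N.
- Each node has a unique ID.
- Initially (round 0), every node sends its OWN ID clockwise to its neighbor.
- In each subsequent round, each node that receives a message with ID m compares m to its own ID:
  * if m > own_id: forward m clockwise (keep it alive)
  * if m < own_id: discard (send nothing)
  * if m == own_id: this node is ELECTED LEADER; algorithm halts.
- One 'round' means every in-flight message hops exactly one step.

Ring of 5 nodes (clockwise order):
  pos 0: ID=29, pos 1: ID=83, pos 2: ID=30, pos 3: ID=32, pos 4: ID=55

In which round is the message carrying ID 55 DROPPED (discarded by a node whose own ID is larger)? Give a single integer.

Round 1: pos1(id83) recv 29: drop; pos2(id30) recv 83: fwd; pos3(id32) recv 30: drop; pos4(id55) recv 32: drop; pos0(id29) recv 55: fwd
Round 2: pos3(id32) recv 83: fwd; pos1(id83) recv 55: drop
Round 3: pos4(id55) recv 83: fwd
Round 4: pos0(id29) recv 83: fwd
Round 5: pos1(id83) recv 83: ELECTED
Message ID 55 originates at pos 4; dropped at pos 1 in round 2

Answer: 2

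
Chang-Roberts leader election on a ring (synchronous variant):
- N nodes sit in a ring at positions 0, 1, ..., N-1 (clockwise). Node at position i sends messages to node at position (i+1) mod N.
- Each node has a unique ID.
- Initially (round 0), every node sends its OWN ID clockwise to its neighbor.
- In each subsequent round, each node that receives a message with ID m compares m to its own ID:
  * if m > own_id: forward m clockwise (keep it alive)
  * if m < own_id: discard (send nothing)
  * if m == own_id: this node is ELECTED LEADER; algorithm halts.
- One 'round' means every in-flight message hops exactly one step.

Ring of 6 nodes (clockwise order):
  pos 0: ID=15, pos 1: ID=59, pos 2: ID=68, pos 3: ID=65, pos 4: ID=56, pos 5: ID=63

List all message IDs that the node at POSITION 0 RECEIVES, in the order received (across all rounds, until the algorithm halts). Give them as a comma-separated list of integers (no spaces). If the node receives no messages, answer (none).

Round 1: pos1(id59) recv 15: drop; pos2(id68) recv 59: drop; pos3(id65) recv 68: fwd; pos4(id56) recv 65: fwd; pos5(id63) recv 56: drop; pos0(id15) recv 63: fwd
Round 2: pos4(id56) recv 68: fwd; pos5(id63) recv 65: fwd; pos1(id59) recv 63: fwd
Round 3: pos5(id63) recv 68: fwd; pos0(id15) recv 65: fwd; pos2(id68) recv 63: drop
Round 4: pos0(id15) recv 68: fwd; pos1(id59) recv 65: fwd
Round 5: pos1(id59) recv 68: fwd; pos2(id68) recv 65: drop
Round 6: pos2(id68) recv 68: ELECTED

Answer: 63,65,68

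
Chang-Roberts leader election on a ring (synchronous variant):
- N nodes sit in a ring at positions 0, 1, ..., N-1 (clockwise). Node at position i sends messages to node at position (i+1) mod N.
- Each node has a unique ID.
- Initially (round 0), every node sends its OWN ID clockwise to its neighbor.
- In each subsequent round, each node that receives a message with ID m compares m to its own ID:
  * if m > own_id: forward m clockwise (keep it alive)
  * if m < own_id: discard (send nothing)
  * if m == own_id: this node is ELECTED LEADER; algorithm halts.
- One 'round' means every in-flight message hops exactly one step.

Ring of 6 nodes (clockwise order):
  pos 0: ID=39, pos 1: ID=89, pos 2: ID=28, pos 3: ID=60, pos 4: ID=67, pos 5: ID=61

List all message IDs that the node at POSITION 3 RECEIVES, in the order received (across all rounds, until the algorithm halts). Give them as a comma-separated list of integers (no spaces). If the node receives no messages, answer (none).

Answer: 28,89

Derivation:
Round 1: pos1(id89) recv 39: drop; pos2(id28) recv 89: fwd; pos3(id60) recv 28: drop; pos4(id67) recv 60: drop; pos5(id61) recv 67: fwd; pos0(id39) recv 61: fwd
Round 2: pos3(id60) recv 89: fwd; pos0(id39) recv 67: fwd; pos1(id89) recv 61: drop
Round 3: pos4(id67) recv 89: fwd; pos1(id89) recv 67: drop
Round 4: pos5(id61) recv 89: fwd
Round 5: pos0(id39) recv 89: fwd
Round 6: pos1(id89) recv 89: ELECTED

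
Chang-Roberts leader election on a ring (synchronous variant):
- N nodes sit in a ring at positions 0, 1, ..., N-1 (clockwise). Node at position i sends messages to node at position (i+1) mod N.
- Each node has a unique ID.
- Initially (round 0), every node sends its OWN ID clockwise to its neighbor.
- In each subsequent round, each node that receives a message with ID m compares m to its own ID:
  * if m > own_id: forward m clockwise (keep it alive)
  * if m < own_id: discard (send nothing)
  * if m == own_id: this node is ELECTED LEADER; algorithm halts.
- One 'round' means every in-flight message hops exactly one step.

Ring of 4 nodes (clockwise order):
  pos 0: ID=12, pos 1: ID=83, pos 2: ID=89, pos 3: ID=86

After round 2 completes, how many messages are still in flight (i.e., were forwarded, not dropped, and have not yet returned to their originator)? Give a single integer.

Answer: 2

Derivation:
Round 1: pos1(id83) recv 12: drop; pos2(id89) recv 83: drop; pos3(id86) recv 89: fwd; pos0(id12) recv 86: fwd
Round 2: pos0(id12) recv 89: fwd; pos1(id83) recv 86: fwd
After round 2: 2 messages still in flight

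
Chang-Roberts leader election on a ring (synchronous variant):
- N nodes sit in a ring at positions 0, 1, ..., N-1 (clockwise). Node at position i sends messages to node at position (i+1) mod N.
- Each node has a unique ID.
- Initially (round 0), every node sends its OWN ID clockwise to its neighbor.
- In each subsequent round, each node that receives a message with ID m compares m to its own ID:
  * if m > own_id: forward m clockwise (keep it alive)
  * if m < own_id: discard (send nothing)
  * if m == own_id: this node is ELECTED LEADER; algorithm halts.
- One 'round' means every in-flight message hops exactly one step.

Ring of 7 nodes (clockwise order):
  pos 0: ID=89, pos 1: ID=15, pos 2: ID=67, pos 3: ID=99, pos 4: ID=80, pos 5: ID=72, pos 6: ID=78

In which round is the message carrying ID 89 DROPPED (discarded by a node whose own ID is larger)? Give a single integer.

Answer: 3

Derivation:
Round 1: pos1(id15) recv 89: fwd; pos2(id67) recv 15: drop; pos3(id99) recv 67: drop; pos4(id80) recv 99: fwd; pos5(id72) recv 80: fwd; pos6(id78) recv 72: drop; pos0(id89) recv 78: drop
Round 2: pos2(id67) recv 89: fwd; pos5(id72) recv 99: fwd; pos6(id78) recv 80: fwd
Round 3: pos3(id99) recv 89: drop; pos6(id78) recv 99: fwd; pos0(id89) recv 80: drop
Round 4: pos0(id89) recv 99: fwd
Round 5: pos1(id15) recv 99: fwd
Round 6: pos2(id67) recv 99: fwd
Round 7: pos3(id99) recv 99: ELECTED
Message ID 89 originates at pos 0; dropped at pos 3 in round 3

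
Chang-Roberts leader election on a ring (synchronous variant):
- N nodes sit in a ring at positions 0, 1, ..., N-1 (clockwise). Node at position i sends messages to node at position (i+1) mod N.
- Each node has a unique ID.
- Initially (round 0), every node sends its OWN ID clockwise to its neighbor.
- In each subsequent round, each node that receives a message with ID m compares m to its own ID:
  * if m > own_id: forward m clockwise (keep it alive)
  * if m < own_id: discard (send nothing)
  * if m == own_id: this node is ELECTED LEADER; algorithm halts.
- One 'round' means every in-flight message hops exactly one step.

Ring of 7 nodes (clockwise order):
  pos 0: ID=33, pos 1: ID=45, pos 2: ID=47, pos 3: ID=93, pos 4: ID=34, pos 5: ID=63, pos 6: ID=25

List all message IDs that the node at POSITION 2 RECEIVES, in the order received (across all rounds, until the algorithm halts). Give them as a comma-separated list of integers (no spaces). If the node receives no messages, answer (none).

Round 1: pos1(id45) recv 33: drop; pos2(id47) recv 45: drop; pos3(id93) recv 47: drop; pos4(id34) recv 93: fwd; pos5(id63) recv 34: drop; pos6(id25) recv 63: fwd; pos0(id33) recv 25: drop
Round 2: pos5(id63) recv 93: fwd; pos0(id33) recv 63: fwd
Round 3: pos6(id25) recv 93: fwd; pos1(id45) recv 63: fwd
Round 4: pos0(id33) recv 93: fwd; pos2(id47) recv 63: fwd
Round 5: pos1(id45) recv 93: fwd; pos3(id93) recv 63: drop
Round 6: pos2(id47) recv 93: fwd
Round 7: pos3(id93) recv 93: ELECTED

Answer: 45,63,93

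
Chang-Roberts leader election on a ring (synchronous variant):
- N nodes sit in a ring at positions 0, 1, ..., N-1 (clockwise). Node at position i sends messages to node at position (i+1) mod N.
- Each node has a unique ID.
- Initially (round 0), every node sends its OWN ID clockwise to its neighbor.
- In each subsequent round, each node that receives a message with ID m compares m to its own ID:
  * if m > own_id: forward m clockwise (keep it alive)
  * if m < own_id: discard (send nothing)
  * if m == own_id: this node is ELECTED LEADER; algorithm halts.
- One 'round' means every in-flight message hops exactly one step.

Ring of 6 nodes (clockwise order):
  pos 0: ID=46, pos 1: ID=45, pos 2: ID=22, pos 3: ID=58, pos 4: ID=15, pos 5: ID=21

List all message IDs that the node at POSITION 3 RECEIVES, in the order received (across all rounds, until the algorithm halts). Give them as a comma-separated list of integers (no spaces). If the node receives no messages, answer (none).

Round 1: pos1(id45) recv 46: fwd; pos2(id22) recv 45: fwd; pos3(id58) recv 22: drop; pos4(id15) recv 58: fwd; pos5(id21) recv 15: drop; pos0(id46) recv 21: drop
Round 2: pos2(id22) recv 46: fwd; pos3(id58) recv 45: drop; pos5(id21) recv 58: fwd
Round 3: pos3(id58) recv 46: drop; pos0(id46) recv 58: fwd
Round 4: pos1(id45) recv 58: fwd
Round 5: pos2(id22) recv 58: fwd
Round 6: pos3(id58) recv 58: ELECTED

Answer: 22,45,46,58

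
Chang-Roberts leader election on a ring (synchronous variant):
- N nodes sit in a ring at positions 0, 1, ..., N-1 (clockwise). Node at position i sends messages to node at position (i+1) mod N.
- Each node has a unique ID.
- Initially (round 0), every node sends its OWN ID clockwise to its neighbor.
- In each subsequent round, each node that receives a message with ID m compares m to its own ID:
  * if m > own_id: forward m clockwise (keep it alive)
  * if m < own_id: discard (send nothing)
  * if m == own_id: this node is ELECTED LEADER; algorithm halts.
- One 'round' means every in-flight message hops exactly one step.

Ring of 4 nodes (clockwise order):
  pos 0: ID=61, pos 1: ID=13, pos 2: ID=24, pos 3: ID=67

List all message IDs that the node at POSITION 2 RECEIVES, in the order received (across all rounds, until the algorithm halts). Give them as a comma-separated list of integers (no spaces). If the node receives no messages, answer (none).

Round 1: pos1(id13) recv 61: fwd; pos2(id24) recv 13: drop; pos3(id67) recv 24: drop; pos0(id61) recv 67: fwd
Round 2: pos2(id24) recv 61: fwd; pos1(id13) recv 67: fwd
Round 3: pos3(id67) recv 61: drop; pos2(id24) recv 67: fwd
Round 4: pos3(id67) recv 67: ELECTED

Answer: 13,61,67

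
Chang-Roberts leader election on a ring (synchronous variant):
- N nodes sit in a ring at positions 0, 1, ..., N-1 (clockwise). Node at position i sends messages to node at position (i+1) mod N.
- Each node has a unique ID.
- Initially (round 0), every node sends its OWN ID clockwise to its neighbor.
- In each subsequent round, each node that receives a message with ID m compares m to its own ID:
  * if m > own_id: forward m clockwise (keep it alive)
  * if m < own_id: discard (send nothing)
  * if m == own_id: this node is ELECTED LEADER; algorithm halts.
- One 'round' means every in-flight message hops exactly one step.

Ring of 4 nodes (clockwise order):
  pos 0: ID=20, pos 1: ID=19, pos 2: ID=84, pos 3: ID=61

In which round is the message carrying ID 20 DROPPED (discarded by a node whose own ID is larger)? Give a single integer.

Round 1: pos1(id19) recv 20: fwd; pos2(id84) recv 19: drop; pos3(id61) recv 84: fwd; pos0(id20) recv 61: fwd
Round 2: pos2(id84) recv 20: drop; pos0(id20) recv 84: fwd; pos1(id19) recv 61: fwd
Round 3: pos1(id19) recv 84: fwd; pos2(id84) recv 61: drop
Round 4: pos2(id84) recv 84: ELECTED
Message ID 20 originates at pos 0; dropped at pos 2 in round 2

Answer: 2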